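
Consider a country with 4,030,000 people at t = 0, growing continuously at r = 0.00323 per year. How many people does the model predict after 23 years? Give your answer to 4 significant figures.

≈ 4,341,000 people

P(23) = 4030000 · e^(0.00323·23) = 4030000 · e^(0.07429)
= 4030000 · 1.07712 ≈ 4340790.07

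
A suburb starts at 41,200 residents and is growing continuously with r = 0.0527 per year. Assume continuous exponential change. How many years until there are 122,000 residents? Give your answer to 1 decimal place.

122000 = 41200 · e^(0.0527·t)
t = ln(122000/41200) / 0.0527 = ln(2.96117) / 0.0527 = 1.08558 / 0.0527

t ≈ 20.6 years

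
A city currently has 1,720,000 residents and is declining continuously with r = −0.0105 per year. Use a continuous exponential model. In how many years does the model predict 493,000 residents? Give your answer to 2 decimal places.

t ≈ 119.01 years

493000 = 1720000 · e^(-0.0105·t)
t = ln(493000/1720000) / -0.0105 = ln(0.28663) / -0.0105 = -1.24957 / -0.0105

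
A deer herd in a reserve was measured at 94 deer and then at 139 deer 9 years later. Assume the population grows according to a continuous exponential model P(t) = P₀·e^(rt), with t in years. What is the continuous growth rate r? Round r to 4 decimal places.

139 = 94 · e^(r·9)
e^(9r) = 139/94 = 1.47872
r = ln(1.47872) / 9 = 0.39118 / 9

r ≈ 0.0435 per year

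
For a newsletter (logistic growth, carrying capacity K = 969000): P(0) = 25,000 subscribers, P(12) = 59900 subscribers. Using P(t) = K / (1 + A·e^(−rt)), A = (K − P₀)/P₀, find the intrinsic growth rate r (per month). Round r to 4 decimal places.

r ≈ 0.0760 per month

A = (969000 − 25000)/25000 = 37.76
59900 = 969000/(1 + 37.76·e^(−r·12)) → e^(−12r) = (16.17696 − 1)/37.76 = 0.401932
r = −ln(0.401932)/12 = 0.91147/12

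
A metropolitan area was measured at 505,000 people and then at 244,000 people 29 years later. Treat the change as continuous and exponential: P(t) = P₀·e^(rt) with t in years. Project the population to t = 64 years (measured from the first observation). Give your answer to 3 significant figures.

≈ 101,000 people

r = ln(244000/505000) / 29 ≈ -0.025082 per year
P(64) = 505000 · e^(-0.025082·64) = 505000 · 0.20083 ≈ 101421.34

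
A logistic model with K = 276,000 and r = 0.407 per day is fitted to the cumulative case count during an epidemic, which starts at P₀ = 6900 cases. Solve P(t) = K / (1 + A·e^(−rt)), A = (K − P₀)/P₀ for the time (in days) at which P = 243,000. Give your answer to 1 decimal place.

A = (276000 − 6900)/6900 = 39
243000 = 276000/(1 + 39·e^(−0.407t)) → 1 + 39·e^(−0.407t) = 1.1358
e^(−0.407t) = 0.003482 → t = ln(287.18182)/0.407 = 5.66012/0.407

t ≈ 13.9 days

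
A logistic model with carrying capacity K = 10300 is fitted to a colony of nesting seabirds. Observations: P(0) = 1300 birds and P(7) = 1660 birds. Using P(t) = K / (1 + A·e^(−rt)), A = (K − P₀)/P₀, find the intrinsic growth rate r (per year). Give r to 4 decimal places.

r ≈ 0.0408 per year

A = (10300 − 1300)/1300 = 6.92308
1660 = 10300/(1 + 6.92308·e^(−r·7)) → e^(−7r) = (6.20482 − 1)/6.92308 = 0.751807
r = −ln(0.751807)/7 = 0.28528/7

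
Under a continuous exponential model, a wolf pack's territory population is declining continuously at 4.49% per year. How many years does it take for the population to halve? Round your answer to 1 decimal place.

half-life ≈ 15.4 years

half-life = ln(2) / |r| = 0.69315 / 0.0449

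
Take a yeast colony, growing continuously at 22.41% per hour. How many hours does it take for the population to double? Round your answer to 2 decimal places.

doubling time = ln(2) / |r| = 0.69315 / 0.2241

doubling time ≈ 3.09 hours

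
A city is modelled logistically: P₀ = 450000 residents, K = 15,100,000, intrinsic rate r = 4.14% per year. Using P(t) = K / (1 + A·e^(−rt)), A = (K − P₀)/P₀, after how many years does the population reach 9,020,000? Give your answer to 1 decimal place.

t ≈ 93.7 years

A = (15100000 − 450000)/450000 = 32.55556
9020000 = 15100000/(1 + 32.55556·e^(−0.0414t)) → 1 + 32.55556·e^(−0.0414t) = 1.67406
e^(−0.0414t) = 0.020705 → t = ln(48.29788)/0.0414 = 3.87739/0.0414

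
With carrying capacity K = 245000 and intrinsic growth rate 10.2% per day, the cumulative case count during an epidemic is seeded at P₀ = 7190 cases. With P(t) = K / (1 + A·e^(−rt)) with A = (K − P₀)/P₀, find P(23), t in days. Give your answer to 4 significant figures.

A = (245000 − 7190)/7190 = 33.0751
P(23) = 245000 / (1 + 33.0751·e^(−0.102·23)) = 245000 / (1 + 33.0751·0.095751)
= 245000 / 4.16699 ≈ 58795.47

≈ 58,800 cases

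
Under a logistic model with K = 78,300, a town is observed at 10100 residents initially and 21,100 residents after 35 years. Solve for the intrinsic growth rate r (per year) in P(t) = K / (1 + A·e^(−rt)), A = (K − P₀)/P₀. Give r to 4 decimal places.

A = (78300 − 10100)/10100 = 6.75248
21100 = 78300/(1 + 6.75248·e^(−r·35)) → e^(−35r) = (3.7109 − 1)/6.75248 = 0.401468
r = −ln(0.401468)/35 = 0.91263/35

r ≈ 0.0261 per year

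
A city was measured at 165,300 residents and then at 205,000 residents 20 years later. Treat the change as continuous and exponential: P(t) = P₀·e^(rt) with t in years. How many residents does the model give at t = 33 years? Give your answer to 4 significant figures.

≈ 235,800 residents

r = ln(205000/165300) / 20 ≈ 0.010762 per year
P(33) = 165300 · e^(0.010762·33) = 165300 · 1.42641 ≈ 235785.19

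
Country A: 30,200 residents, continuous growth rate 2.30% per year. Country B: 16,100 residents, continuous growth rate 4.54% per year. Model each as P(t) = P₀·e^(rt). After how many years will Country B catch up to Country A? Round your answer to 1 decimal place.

t ≈ 28.1 years

30200·e^(0.023t) = 16100·e^(0.0454t)
30200/16100 = e^((0.0454 − 0.023)t) → ln(1.87578) = 0.0224·t
t = 0.62902 / 0.0224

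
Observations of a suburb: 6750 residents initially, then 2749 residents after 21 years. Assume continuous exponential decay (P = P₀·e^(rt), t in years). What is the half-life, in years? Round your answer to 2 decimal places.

r = ln(2749/6750) / 21 = ln(0.40726) / 21 ≈ -0.042776 per year
half-life = ln 2 / |r| = 0.69315 / 0.042776

half-life ≈ 16.20 years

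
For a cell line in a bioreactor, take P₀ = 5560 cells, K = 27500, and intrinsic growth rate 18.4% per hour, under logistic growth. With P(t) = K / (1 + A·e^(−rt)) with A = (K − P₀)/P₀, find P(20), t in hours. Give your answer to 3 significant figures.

A = (27500 − 5560)/5560 = 3.94604
P(20) = 27500 / (1 + 3.94604·e^(−0.184·20)) = 27500 / (1 + 3.94604·0.025223)
= 27500 / 1.09953 ≈ 25010.66

≈ 25,000 cells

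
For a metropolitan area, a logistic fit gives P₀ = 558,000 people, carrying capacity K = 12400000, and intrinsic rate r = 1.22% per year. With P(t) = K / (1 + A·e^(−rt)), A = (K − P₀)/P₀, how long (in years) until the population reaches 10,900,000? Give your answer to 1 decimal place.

t ≈ 413.0 years

A = (12400000 − 558000)/558000 = 21.22222
10900000 = 12400000/(1 + 21.22222·e^(−0.0122t)) → 1 + 21.22222·e^(−0.0122t) = 1.13761
e^(−0.0122t) = 0.006484 → t = ln(154.21481)/0.0122 = 5.03835/0.0122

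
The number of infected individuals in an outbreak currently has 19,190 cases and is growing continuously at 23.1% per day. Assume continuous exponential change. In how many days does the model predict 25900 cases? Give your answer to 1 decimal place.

t ≈ 1.3 days

25900 = 19190 · e^(0.231·t)
t = ln(25900/19190) / 0.231 = ln(1.34966) / 0.231 = 0.29985 / 0.231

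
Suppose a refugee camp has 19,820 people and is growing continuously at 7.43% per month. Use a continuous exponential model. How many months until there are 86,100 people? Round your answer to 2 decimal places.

86100 = 19820 · e^(0.0743·t)
t = ln(86100/19820) / 0.0743 = ln(4.3441) / 0.0743 = 1.46882 / 0.0743

t ≈ 19.77 months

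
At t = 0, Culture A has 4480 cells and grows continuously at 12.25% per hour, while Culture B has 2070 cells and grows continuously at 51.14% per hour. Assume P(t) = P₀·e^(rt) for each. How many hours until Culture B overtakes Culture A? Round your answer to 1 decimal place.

t ≈ 2.0 hours

4480·e^(0.1225t) = 2070·e^(0.5114t)
4480/2070 = e^((0.5114 − 0.1225)t) → ln(2.16425) = 0.3889·t
t = 0.77207 / 0.3889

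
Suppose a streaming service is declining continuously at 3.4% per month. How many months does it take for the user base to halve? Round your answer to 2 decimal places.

half-life = ln(2) / |r| = 0.69315 / 0.034

half-life ≈ 20.39 months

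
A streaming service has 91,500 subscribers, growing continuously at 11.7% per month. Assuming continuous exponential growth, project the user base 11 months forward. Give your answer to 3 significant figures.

≈ 331,000 subscribers

P(11) = 91500 · e^(0.117·11) = 91500 · e^(1.287)
= 91500 · 3.6219 ≈ 331404.26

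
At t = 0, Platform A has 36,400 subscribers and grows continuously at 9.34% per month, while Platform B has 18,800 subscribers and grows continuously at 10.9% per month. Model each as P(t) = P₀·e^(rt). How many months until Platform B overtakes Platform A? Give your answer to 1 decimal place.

t ≈ 42.4 months

36400·e^(0.0934t) = 18800·e^(0.109t)
36400/18800 = e^((0.109 − 0.0934)t) → ln(1.93617) = 0.0156·t
t = 0.66071 / 0.0156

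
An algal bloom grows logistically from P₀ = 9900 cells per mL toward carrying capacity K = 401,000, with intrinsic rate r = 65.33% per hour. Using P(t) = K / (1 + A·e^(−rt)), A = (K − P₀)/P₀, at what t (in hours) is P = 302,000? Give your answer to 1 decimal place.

A = (401000 − 9900)/9900 = 39.50505
302000 = 401000/(1 + 39.50505·e^(−0.6533t)) → 1 + 39.50505·e^(−0.6533t) = 1.32781
e^(−0.6533t) = 0.008298 → t = ln(120.51036)/0.6533 = 4.79174/0.6533

t ≈ 7.3 hours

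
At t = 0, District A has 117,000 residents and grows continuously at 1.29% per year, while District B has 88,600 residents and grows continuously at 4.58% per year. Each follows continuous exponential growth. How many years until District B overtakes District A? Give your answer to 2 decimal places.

t ≈ 8.45 years

117000·e^(0.0129t) = 88600·e^(0.0458t)
117000/88600 = e^((0.0458 − 0.0129)t) → ln(1.32054) = 0.0329·t
t = 0.27804 / 0.0329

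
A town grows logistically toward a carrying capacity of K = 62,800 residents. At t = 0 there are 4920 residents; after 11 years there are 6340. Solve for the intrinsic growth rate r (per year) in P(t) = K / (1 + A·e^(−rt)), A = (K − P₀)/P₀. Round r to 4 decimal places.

r ≈ 0.0253 per year

A = (62800 − 4920)/4920 = 11.76423
6340 = 62800/(1 + 11.76423·e^(−r·11)) → e^(−11r) = (9.90536 − 1)/11.76423 = 0.756987
r = −ln(0.756987)/11 = 0.27841/11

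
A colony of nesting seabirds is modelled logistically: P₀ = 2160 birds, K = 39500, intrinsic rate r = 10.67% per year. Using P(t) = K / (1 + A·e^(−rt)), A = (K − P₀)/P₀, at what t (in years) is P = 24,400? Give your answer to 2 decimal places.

A = (39500 − 2160)/2160 = 17.28704
24400 = 39500/(1 + 17.28704·e^(−0.1067t)) → 1 + 17.28704·e^(−0.1067t) = 1.61885
e^(−0.1067t) = 0.035799 → t = ln(27.93402)/0.1067 = 3.32985/0.1067

t ≈ 31.21 years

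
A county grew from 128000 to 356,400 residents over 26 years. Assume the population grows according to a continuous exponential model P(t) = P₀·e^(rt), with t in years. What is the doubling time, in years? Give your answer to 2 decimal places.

r = ln(356400/128000) / 26 = ln(2.78437) / 26 ≈ 0.039386 per year
doubling time = ln 2 / |r| = 0.69315 / 0.039386

doubling time ≈ 17.60 years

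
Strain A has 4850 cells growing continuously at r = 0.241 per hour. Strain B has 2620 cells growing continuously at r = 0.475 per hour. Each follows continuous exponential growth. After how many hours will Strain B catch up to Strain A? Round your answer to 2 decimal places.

t ≈ 2.63 hours

4850·e^(0.241t) = 2620·e^(0.475t)
4850/2620 = e^((0.475 − 0.241)t) → ln(1.85115) = 0.234·t
t = 0.6158 / 0.234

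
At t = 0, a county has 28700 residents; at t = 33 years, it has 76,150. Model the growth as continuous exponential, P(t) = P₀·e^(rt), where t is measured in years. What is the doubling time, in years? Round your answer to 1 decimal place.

r = ln(76150/28700) / 33 = ln(2.65331) / 33 ≈ 0.02957 per year
doubling time = ln 2 / |r| = 0.69315 / 0.02957

doubling time ≈ 23.4 years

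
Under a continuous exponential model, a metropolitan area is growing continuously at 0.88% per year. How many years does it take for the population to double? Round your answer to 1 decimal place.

doubling time ≈ 78.8 years

doubling time = ln(2) / |r| = 0.69315 / 0.0088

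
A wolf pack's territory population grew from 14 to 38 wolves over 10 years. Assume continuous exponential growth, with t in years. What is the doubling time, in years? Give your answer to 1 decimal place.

doubling time ≈ 6.9 years

r = ln(38/14) / 10 = ln(2.71429) / 10 ≈ 0.099853 per year
doubling time = ln 2 / |r| = 0.69315 / 0.099853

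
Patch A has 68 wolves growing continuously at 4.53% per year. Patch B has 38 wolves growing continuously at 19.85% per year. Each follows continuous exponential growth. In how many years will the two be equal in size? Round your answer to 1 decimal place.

t ≈ 3.8 years

68·e^(0.0453t) = 38·e^(0.1985t)
68/38 = e^((0.1985 − 0.0453)t) → ln(1.78947) = 0.1532·t
t = 0.58192 / 0.1532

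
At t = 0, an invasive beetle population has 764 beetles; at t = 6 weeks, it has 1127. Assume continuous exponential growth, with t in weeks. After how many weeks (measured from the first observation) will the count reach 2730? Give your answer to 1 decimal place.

t ≈ 19.7 weeks

r = ln(1127/764) / 6 ≈ 0.064791 per week
t = ln(2730/764) / r = 1.27349 / 0.064791 ≈ 19.655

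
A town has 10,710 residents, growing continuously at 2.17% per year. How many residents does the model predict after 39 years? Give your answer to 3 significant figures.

≈ 25,000 residents

P(39) = 10710 · e^(0.0217·39) = 10710 · e^(0.8463)
= 10710 · 2.33101 ≈ 24965.08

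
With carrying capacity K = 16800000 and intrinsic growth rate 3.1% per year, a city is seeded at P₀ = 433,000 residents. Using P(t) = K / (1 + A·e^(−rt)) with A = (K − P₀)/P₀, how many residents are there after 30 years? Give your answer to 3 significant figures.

≈ 1,060,000 residents

A = (16800000 − 433000)/433000 = 37.79908
P(30) = 16800000 / (1 + 37.79908·e^(−0.031·30)) = 16800000 / (1 + 37.79908·0.394554)
= 16800000 / 15.91377 ≈ 1055689.79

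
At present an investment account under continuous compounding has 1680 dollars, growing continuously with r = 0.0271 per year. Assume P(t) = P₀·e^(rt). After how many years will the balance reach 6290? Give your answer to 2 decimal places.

6290 = 1680 · e^(0.0271·t)
t = ln(6290/1680) / 0.0271 = ln(3.74405) / 0.0271 = 1.32017 / 0.0271

t ≈ 48.71 years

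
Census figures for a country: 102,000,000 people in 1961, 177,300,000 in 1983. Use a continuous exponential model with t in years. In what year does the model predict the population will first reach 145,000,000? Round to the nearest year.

year 1975

r = ln(177300000/102000000) / 22 = 0.55287/22 ≈ 0.02513 per year
t = ln(145000000/102000000) / r = 0.35176/0.02513 ≈ 14 years after 1961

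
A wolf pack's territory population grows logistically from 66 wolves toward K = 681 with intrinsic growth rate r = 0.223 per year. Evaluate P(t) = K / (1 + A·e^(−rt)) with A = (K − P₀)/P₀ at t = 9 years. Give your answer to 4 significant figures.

≈ 302.4 wolves

A = (681 − 66)/66 = 9.31818
P(9) = 681 / (1 + 9.31818·e^(−0.223·9)) = 681 / (1 + 9.31818·0.134391)
= 681 / 2.25228 ≈ 302.36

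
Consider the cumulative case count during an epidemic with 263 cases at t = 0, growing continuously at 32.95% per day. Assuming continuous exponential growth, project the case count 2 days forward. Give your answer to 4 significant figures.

≈ 508.3 cases

P(2) = 263 · e^(0.3295·2) = 263 · e^(0.659)
= 263 · 1.93286 ≈ 508.34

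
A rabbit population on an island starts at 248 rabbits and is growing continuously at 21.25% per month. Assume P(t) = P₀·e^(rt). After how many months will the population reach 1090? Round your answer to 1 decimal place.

t ≈ 7.0 months

1090 = 248 · e^(0.2125·t)
t = ln(1090/248) / 0.2125 = ln(4.39516) / 0.2125 = 1.4805 / 0.2125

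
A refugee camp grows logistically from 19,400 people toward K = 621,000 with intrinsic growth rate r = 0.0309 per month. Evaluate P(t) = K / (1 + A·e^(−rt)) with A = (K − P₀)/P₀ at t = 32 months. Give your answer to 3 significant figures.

≈ 49,500 people

A = (621000 − 19400)/19400 = 31.01031
P(32) = 621000 / (1 + 31.01031·e^(−0.0309·32)) = 621000 / (1 + 31.01031·0.372023)
= 621000 / 12.53654 ≈ 49535.18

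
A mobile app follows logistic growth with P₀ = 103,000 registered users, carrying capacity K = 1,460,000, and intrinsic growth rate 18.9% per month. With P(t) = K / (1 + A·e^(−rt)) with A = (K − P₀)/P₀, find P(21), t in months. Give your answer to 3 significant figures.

A = (1460000 − 103000)/103000 = 13.17476
P(21) = 1460000 / (1 + 13.17476·e^(−0.189·21)) = 1460000 / (1 + 13.17476·0.018892)
= 1460000 / 1.2489 ≈ 1169027.17

≈ 1,170,000 registered users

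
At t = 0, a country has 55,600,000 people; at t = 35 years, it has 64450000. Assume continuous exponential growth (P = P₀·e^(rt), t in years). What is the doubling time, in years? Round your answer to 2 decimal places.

doubling time ≈ 164.25 years

r = ln(64450000/55600000) / 35 = ln(1.15917) / 35 ≈ 0.00422 per year
doubling time = ln 2 / |r| = 0.69315 / 0.00422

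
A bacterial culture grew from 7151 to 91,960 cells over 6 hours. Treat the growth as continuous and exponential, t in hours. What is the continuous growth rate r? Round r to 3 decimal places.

r ≈ 0.426 per hour

91960 = 7151 · e^(r·6)
e^(6r) = 91960/7151 = 12.85974
r = ln(12.85974) / 6 = 2.5541 / 6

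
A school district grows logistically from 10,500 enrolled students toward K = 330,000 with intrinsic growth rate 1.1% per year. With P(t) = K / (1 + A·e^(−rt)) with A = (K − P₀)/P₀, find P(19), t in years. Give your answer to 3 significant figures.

A = (330000 − 10500)/10500 = 30.42857
P(19) = 330000 / (1 + 30.42857·e^(−0.011·19)) = 330000 / (1 + 30.42857·0.811395)
= 330000 / 25.6896 ≈ 12845.67

≈ 12,800 enrolled students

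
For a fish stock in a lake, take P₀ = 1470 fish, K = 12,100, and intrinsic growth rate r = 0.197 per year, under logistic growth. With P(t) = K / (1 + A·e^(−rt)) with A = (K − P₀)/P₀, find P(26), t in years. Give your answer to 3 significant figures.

A = (12100 − 1470)/1470 = 7.23129
P(26) = 12100 / (1 + 7.23129·e^(−0.197·26)) = 12100 / (1 + 7.23129·0.005964)
= 12100 / 1.04313 ≈ 11599.73

≈ 11,600 fish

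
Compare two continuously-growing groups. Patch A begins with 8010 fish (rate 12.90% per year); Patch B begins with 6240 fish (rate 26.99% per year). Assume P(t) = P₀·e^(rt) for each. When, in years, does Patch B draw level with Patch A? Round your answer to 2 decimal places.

t ≈ 1.77 years

8010·e^(0.129t) = 6240·e^(0.2699t)
8010/6240 = e^((0.2699 − 0.129)t) → ln(1.28365) = 0.1409·t
t = 0.24971 / 0.1409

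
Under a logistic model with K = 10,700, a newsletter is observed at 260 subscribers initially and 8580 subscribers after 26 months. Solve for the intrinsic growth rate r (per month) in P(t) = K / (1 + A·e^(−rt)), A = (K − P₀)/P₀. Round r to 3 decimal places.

r ≈ 0.196 per month

A = (10700 − 260)/260 = 40.15385
8580 = 10700/(1 + 40.15385·e^(−r·26)) → e^(−26r) = (1.24709 − 1)/40.15385 = 0.006153
r = −ln(0.006153)/26 = 5.09074/26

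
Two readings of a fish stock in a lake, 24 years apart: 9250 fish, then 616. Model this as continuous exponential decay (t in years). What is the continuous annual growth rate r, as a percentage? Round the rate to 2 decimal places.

r ≈ -11.29% per year

616 = 9250 · e^(r·24)
e^(24r) = 616/9250 = 0.06659
r = ln(0.06659) / 24 = -2.70913 / 24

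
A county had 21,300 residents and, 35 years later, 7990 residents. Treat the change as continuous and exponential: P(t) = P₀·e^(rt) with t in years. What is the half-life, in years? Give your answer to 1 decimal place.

r = ln(7990/21300) / 35 = ln(0.37512) / 35 ≈ -0.028015 per year
half-life = ln 2 / |r| = 0.69315 / 0.028015

half-life ≈ 24.7 years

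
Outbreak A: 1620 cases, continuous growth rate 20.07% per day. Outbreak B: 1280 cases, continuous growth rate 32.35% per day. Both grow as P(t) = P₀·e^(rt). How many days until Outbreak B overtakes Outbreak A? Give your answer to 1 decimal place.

t ≈ 1.9 days

1620·e^(0.2007t) = 1280·e^(0.3235t)
1620/1280 = e^((0.3235 − 0.2007)t) → ln(1.26562) = 0.1228·t
t = 0.23557 / 0.1228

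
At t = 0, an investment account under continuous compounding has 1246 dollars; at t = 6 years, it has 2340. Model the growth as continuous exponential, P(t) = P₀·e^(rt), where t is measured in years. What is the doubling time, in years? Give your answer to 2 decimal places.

doubling time ≈ 6.60 years

r = ln(2340/1246) / 6 = ln(1.87801) / 6 ≈ 0.105035 per year
doubling time = ln 2 / |r| = 0.69315 / 0.105035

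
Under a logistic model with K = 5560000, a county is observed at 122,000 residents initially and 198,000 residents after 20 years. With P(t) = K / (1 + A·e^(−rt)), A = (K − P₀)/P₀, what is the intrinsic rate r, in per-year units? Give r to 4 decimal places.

A = (5560000 − 122000)/122000 = 44.57377
198000 = 5560000/(1 + 44.57377·e^(−r·20)) → e^(−20r) = (28.08081 − 1)/44.57377 = 0.60755
r = −ln(0.60755)/20 = 0.49832/20

r ≈ 0.0249 per year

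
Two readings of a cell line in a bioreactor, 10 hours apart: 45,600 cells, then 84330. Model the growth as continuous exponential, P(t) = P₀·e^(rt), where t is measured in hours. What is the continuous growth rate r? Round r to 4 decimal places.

84330 = 45600 · e^(r·10)
e^(10r) = 84330/45600 = 1.84934
r = ln(1.84934) / 10 = 0.61483 / 10

r ≈ 0.0615 per hour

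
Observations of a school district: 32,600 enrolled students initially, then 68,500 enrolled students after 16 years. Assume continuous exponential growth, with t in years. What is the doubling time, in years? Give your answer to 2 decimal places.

doubling time ≈ 14.94 years

r = ln(68500/32600) / 16 = ln(2.10123) / 16 ≈ 0.046408 per year
doubling time = ln 2 / |r| = 0.69315 / 0.046408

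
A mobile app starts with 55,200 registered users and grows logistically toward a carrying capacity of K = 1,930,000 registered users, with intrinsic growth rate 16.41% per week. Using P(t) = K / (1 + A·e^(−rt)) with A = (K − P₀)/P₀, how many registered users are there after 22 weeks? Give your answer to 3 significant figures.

≈ 1,010,000 registered users

A = (1930000 − 55200)/55200 = 33.96377
P(22) = 1930000 / (1 + 33.96377·e^(−0.1641·22)) = 1930000 / (1 + 33.96377·0.027046)
= 1930000 / 1.9186 ≈ 1005942.4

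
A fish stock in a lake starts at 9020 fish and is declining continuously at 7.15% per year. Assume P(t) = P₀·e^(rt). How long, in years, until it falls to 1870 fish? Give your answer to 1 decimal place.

t ≈ 22.0 years

1870 = 9020 · e^(-0.0715·t)
t = ln(1870/9020) / -0.0715 = ln(0.20732) / -0.0715 = -1.57351 / -0.0715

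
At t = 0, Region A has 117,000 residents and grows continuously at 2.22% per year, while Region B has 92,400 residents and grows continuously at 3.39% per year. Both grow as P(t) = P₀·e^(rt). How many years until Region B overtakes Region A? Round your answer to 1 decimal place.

t ≈ 20.2 years

117000·e^(0.0222t) = 92400·e^(0.0339t)
117000/92400 = e^((0.0339 − 0.0222)t) → ln(1.26623) = 0.0117·t
t = 0.23605 / 0.0117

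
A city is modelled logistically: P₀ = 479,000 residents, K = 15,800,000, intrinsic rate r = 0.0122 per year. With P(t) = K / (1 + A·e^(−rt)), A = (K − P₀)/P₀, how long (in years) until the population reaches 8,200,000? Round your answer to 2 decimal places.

t ≈ 290.27 years

A = (15800000 − 479000)/479000 = 31.98539
8200000 = 15800000/(1 + 31.98539·e^(−0.0122t)) → 1 + 31.98539·e^(−0.0122t) = 1.92683
e^(−0.0122t) = 0.028977 → t = ln(34.51055)/0.0122 = 3.54127/0.0122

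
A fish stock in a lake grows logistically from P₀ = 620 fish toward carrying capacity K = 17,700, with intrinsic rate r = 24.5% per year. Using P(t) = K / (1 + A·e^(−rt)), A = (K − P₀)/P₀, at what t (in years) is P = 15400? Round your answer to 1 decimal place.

A = (17700 − 620)/620 = 27.54839
15400 = 17700/(1 + 27.54839·e^(−0.245t)) → 1 + 27.54839·e^(−0.245t) = 1.14935
e^(−0.245t) = 0.005421 → t = ln(184.45442)/0.245 = 5.2174/0.245

t ≈ 21.3 years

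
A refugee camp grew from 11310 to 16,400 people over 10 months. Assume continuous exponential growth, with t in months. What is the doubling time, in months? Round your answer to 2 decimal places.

r = ln(16400/11310) / 10 = ln(1.45004) / 10 ≈ 0.037159 per month
doubling time = ln 2 / |r| = 0.69315 / 0.037159

doubling time ≈ 18.65 months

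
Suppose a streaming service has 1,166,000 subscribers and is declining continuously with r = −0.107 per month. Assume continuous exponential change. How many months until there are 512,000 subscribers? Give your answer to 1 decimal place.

512000 = 1166000 · e^(-0.107·t)
t = ln(512000/1166000) / -0.107 = ln(0.43911) / -0.107 = -0.82301 / -0.107

t ≈ 7.7 months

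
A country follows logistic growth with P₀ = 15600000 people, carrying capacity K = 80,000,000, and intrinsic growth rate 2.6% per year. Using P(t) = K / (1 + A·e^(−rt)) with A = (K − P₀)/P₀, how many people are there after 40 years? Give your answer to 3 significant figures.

≈ 32,500,000 people

A = (80000000 − 15600000)/15600000 = 4.12821
P(40) = 80000000 / (1 + 4.12821·e^(−0.026·40)) = 80000000 / (1 + 4.12821·0.353455)
= 80000000 / 2.45913 ≈ 32531784.98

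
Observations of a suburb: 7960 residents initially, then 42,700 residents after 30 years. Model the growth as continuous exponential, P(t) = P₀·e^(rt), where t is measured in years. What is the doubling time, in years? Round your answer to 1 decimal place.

doubling time ≈ 12.4 years

r = ln(42700/7960) / 30 = ln(5.36432) / 30 ≈ 0.055992 per year
doubling time = ln 2 / |r| = 0.69315 / 0.055992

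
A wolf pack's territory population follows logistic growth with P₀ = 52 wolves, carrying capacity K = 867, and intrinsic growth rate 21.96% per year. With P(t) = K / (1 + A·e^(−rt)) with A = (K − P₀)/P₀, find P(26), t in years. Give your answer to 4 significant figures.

A = (867 − 52)/52 = 15.67308
P(26) = 867 / (1 + 15.67308·e^(−0.2196·26)) = 867 / (1 + 15.67308·0.003314)
= 867 / 1.05194 ≈ 824.19

≈ 824.2 wolves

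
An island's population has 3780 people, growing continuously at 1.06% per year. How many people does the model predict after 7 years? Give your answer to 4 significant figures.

≈ 4,071 people

P(7) = 3780 · e^(0.0106·7) = 3780 · e^(0.0742)
= 3780 · 1.07702 ≈ 4071.14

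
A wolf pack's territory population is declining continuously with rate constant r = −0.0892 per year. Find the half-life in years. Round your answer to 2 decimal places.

half-life = ln(2) / |r| = 0.69315 / 0.0892

half-life ≈ 7.77 years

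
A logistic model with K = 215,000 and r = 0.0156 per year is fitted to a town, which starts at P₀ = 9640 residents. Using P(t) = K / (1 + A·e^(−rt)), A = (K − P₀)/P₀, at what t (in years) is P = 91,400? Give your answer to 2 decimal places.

A = (215000 − 9640)/9640 = 21.3029
91400 = 215000/(1 + 21.3029·e^(−0.0156t)) → 1 + 21.3029·e^(−0.0156t) = 2.3523
e^(−0.0156t) = 0.063479 → t = ln(15.75312)/0.0156 = 2.75704/0.0156

t ≈ 176.73 years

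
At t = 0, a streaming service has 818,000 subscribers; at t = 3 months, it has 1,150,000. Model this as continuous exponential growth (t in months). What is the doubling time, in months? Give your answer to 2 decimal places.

doubling time ≈ 6.10 months

r = ln(1150000/818000) / 3 = ln(1.40587) / 3 ≈ 0.113552 per month
doubling time = ln 2 / |r| = 0.69315 / 0.113552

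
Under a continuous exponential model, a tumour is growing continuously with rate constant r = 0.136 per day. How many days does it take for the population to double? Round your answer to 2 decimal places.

doubling time = ln(2) / |r| = 0.69315 / 0.136

doubling time ≈ 5.10 days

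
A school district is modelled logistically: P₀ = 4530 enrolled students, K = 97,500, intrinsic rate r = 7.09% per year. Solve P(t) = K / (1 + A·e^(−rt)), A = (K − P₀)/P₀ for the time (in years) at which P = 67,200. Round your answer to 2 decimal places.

A = (97500 − 4530)/4530 = 20.52318
67200 = 97500/(1 + 20.52318·e^(−0.0709t)) → 1 + 20.52318·e^(−0.0709t) = 1.45089
e^(−0.0709t) = 0.02197 → t = ln(45.51675)/0.0709 = 3.81808/0.0709

t ≈ 53.85 years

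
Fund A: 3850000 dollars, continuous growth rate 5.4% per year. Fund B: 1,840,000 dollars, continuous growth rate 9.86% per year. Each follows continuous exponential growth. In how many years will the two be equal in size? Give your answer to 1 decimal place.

3850000·e^(0.054t) = 1840000·e^(0.0986t)
3850000/1840000 = e^((0.0986 − 0.054)t) → ln(2.09239) = 0.0446·t
t = 0.73831 / 0.0446

t ≈ 16.6 years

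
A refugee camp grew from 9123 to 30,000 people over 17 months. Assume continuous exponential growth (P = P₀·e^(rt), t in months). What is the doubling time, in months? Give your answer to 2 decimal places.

r = ln(30000/9123) / 17 = ln(3.28839) / 17 ≈ 0.070023 per month
doubling time = ln 2 / |r| = 0.69315 / 0.070023

doubling time ≈ 9.90 months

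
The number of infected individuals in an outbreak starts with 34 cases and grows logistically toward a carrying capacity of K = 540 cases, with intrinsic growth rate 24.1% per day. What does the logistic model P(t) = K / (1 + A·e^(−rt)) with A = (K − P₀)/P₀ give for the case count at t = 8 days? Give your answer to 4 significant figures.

≈ 170.6 cases

A = (540 − 34)/34 = 14.88235
P(8) = 540 / (1 + 14.88235·e^(−0.241·8)) = 540 / (1 + 14.88235·0.145439)
= 540 / 3.16447 ≈ 170.64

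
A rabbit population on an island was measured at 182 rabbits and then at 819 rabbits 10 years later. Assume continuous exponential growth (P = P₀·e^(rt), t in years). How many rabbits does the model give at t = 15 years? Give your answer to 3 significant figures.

≈ 1,740 rabbits

r = ln(819/182) / 10 ≈ 0.150408 per year
P(15) = 182 · e^(0.150408·15) = 182 · 9.54594 ≈ 1737.36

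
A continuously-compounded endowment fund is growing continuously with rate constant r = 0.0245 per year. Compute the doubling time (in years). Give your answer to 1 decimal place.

doubling time ≈ 28.3 years

doubling time = ln(2) / |r| = 0.69315 / 0.0245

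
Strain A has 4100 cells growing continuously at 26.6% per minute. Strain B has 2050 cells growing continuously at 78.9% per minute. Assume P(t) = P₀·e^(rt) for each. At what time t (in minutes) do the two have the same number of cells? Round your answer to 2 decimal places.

4100·e^(0.266t) = 2050·e^(0.789t)
4100/2050 = e^((0.789 − 0.266)t) → ln(2) = 0.523·t
t = 0.69315 / 0.523

t ≈ 1.33 minutes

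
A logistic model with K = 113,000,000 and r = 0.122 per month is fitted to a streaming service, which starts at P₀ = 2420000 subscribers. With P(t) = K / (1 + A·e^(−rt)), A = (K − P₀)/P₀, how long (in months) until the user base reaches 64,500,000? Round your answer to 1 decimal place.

A = (113000000 − 2420000)/2420000 = 45.69421
64500000 = 113000000/(1 + 45.69421·e^(−0.122t)) → 1 + 45.69421·e^(−0.122t) = 1.75194
e^(−0.122t) = 0.016456 → t = ln(60.7686)/0.122 = 4.10707/0.122

t ≈ 33.7 months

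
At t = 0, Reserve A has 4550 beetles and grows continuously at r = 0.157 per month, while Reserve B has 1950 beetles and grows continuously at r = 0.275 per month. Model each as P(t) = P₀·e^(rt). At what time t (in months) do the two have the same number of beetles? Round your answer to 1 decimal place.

t ≈ 7.2 months

4550·e^(0.157t) = 1950·e^(0.275t)
4550/1950 = e^((0.275 − 0.157)t) → ln(2.33333) = 0.118·t
t = 0.8473 / 0.118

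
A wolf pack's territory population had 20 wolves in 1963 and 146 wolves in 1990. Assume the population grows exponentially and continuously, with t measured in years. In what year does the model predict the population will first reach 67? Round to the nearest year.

r = ln(146/20) / 27 = 1.98787/27 ≈ 0.073625 per year
t = ln(67/20) / r = 1.20896/0.073625 ≈ 16.42 years after 1963

year 1979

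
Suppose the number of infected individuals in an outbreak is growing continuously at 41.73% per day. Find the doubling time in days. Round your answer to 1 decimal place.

doubling time = ln(2) / |r| = 0.69315 / 0.4173

doubling time ≈ 1.7 days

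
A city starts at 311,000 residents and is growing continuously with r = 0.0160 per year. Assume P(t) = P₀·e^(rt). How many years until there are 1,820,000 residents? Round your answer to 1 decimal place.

1820000 = 311000 · e^(0.016·t)
t = ln(1820000/311000) / 0.016 = ln(5.85209) / 0.016 = 1.7668 / 0.016

t ≈ 110.4 years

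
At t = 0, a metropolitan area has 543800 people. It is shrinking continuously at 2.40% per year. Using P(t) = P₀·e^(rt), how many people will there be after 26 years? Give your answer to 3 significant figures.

≈ 291,000 people

P(26) = 543800 · e^(-0.024·26) = 543800 · e^(-0.624)
= 543800 · 0.5358 ≈ 291366.39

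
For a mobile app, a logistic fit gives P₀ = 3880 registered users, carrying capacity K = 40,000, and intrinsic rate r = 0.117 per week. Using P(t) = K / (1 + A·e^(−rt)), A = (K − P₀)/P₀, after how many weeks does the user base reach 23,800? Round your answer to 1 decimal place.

t ≈ 22.4 weeks

A = (40000 − 3880)/3880 = 9.30928
23800 = 40000/(1 + 9.30928·e^(−0.117t)) → 1 + 9.30928·e^(−0.117t) = 1.68067
e^(−0.117t) = 0.073118 → t = ln(13.67659)/0.117 = 2.61569/0.117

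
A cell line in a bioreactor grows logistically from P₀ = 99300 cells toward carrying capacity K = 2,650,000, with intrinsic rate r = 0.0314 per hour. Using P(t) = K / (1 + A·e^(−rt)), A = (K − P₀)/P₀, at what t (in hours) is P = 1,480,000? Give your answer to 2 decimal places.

t ≈ 110.86 hours

A = (2650000 − 99300)/99300 = 25.68681
1480000 = 2650000/(1 + 25.68681·e^(−0.0314t)) → 1 + 25.68681·e^(−0.0314t) = 1.79054
e^(−0.0314t) = 0.030776 → t = ln(32.49271)/0.0314 = 3.48102/0.0314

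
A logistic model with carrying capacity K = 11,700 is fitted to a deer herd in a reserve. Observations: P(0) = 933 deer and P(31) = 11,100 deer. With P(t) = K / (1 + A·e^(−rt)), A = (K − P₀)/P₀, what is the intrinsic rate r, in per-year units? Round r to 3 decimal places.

r ≈ 0.173 per year

A = (11700 − 933)/933 = 11.54019
11100 = 11700/(1 + 11.54019·e^(−r·31)) → e^(−31r) = (1.05405 − 1)/11.54019 = 0.004684
r = −ln(0.004684)/31 = 5.36361/31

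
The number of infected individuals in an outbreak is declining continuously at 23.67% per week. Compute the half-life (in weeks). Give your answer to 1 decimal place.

half-life = ln(2) / |r| = 0.69315 / 0.2367

half-life ≈ 2.9 weeks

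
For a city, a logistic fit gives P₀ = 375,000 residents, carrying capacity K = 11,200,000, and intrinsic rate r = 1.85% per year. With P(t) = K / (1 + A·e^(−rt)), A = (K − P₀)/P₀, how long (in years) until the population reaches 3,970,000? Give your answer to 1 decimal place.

t ≈ 149.4 years

A = (11200000 − 375000)/375000 = 28.86667
3970000 = 11200000/(1 + 28.86667·e^(−0.0185t)) → 1 + 28.86667·e^(−0.0185t) = 2.82116
e^(−0.0185t) = 0.063089 → t = ln(15.85071)/0.0185 = 2.76321/0.0185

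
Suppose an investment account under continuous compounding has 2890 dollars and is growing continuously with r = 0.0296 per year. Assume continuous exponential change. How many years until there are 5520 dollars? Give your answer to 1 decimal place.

t ≈ 21.9 years

5520 = 2890 · e^(0.0296·t)
t = ln(5520/2890) / 0.0296 = ln(1.91003) / 0.0296 = 0.64712 / 0.0296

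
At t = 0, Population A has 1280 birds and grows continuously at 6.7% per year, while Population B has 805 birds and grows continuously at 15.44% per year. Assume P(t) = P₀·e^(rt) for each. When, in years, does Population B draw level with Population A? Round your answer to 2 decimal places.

1280·e^(0.067t) = 805·e^(0.1544t)
1280/805 = e^((0.1544 − 0.067)t) → ln(1.59006) = 0.0874·t
t = 0.46377 / 0.0874

t ≈ 5.31 years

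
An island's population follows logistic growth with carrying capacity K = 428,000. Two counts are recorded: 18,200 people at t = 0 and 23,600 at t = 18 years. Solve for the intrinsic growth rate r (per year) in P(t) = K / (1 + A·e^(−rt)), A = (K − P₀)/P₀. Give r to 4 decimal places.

A = (428000 − 18200)/18200 = 22.51648
23600 = 428000/(1 + 22.51648·e^(−r·18)) → e^(−18r) = (18.13559 − 1)/22.51648 = 0.761024
r = −ln(0.761024)/18 = 0.27309/18

r ≈ 0.0152 per year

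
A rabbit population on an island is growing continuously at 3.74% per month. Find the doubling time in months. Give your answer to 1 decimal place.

doubling time = ln(2) / |r| = 0.69315 / 0.0374

doubling time ≈ 18.5 months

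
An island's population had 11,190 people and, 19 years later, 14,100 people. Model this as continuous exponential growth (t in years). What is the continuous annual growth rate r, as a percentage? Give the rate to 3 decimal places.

r ≈ 1.217% per year

14100 = 11190 · e^(r·19)
e^(19r) = 14100/11190 = 1.26005
r = ln(1.26005) / 19 = 0.23115 / 19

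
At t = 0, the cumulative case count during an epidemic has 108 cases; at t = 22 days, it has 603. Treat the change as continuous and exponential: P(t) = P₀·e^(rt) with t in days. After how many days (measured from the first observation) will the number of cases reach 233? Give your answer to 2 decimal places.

t ≈ 9.84 days

r = ln(603/108) / 22 ≈ 0.078172 per day
t = ln(233/108) / r = 0.76891 / 0.078172 ≈ 9.836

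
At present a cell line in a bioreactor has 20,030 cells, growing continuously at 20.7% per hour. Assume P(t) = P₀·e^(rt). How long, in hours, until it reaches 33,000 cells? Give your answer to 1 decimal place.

t ≈ 2.4 hours

33000 = 20030 · e^(0.207·t)
t = ln(33000/20030) / 0.207 = ln(1.64753) / 0.207 = 0.49928 / 0.207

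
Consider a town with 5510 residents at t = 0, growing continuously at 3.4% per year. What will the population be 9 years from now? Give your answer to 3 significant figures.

P(9) = 5510 · e^(0.034·9) = 5510 · e^(0.306)
= 5510 · 1.35798 ≈ 7482.48

≈ 7,480 residents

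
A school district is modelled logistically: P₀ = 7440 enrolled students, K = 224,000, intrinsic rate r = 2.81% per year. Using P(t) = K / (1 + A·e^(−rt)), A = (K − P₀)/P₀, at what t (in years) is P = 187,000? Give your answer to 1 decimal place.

A = (224000 − 7440)/7440 = 29.10753
187000 = 224000/(1 + 29.10753·e^(−0.0281t)) → 1 + 29.10753·e^(−0.0281t) = 1.19786
e^(−0.0281t) = 0.006798 → t = ln(147.11101)/0.0281 = 4.99119/0.0281

t ≈ 177.6 years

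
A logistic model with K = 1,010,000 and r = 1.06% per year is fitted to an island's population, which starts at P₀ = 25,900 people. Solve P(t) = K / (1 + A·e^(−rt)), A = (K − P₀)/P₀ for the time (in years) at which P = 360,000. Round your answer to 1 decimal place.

A = (1010000 − 25900)/25900 = 37.99614
360000 = 1010000/(1 + 37.99614·e^(−0.0106t)) → 1 + 37.99614·e^(−0.0106t) = 2.80556
e^(−0.0106t) = 0.047519 → t = ln(21.04402)/0.0106 = 3.04662/0.0106

t ≈ 287.4 years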